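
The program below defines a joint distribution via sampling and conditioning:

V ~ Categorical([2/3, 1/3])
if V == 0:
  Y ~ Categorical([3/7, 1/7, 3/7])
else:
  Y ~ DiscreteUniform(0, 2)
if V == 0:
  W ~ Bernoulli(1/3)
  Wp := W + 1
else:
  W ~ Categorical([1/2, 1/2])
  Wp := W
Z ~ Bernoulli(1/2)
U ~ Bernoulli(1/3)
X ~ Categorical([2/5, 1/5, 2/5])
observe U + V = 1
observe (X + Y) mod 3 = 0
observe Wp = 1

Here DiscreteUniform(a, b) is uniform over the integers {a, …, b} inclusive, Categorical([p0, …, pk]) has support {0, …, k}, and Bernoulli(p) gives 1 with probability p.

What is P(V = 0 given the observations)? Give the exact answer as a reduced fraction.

Enumerate traces; 12 have nonzero weight after conditioning:
  (V=0, Y=0, W=0, Z=0, U=1, X=0) weight 4/315
  (V=0, Y=0, W=0, Z=1, U=1, X=0) weight 4/315
  (V=0, Y=1, W=0, Z=0, U=1, X=2) weight 4/945
  (V=0, Y=1, W=0, Z=1, U=1, X=2) weight 4/945
  (V=0, Y=2, W=0, Z=0, U=1, X=1) weight 2/315
  (V=0, Y=2, W=0, Z=1, U=1, X=1) weight 2/315
  (V=1, Y=0, W=1, Z=0, U=0, X=0) weight 1/135
  (V=1, Y=0, W=1, Z=1, U=0, X=0) weight 1/135
  … 4 more
Group by V:
  weight(V=0) = 44/945
  weight(V=1) = 1/27
Total weight = 44/945 + 1/27 = 79/945
P(V=0 | obs) = 44/945 / 79/945 = 44/79
P(V=1 | obs) = 1/27 / 79/945 = 35/79

P(V = 0 | obs) = 44/79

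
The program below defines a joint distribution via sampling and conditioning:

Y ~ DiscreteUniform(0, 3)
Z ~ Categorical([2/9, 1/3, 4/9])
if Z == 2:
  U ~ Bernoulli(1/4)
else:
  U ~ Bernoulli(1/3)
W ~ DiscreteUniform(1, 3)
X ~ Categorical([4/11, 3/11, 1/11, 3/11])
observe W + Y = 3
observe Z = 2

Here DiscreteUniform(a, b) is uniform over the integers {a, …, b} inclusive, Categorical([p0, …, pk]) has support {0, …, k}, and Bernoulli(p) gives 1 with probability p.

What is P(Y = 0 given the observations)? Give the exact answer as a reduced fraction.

Enumerate traces; 24 have nonzero weight after conditioning:
  (Y=0, Z=2, U=0, W=3, X=0) weight 1/99
  (Y=0, Z=2, U=0, W=3, X=1) weight 1/132
  (Y=0, Z=2, U=0, W=3, X=2) weight 1/396
  (Y=0, Z=2, U=0, W=3, X=3) weight 1/132
  (Y=0, Z=2, U=1, W=3, X=0) weight 1/297
  (Y=0, Z=2, U=1, W=3, X=1) weight 1/396
  (Y=0, Z=2, U=1, W=3, X=2) weight 1/1188
  (Y=0, Z=2, U=1, W=3, X=3) weight 1/396
  (Y=1, Z=2, U=0, W=2, X=0) weight 1/99
  (Y=2, Z=2, U=0, W=1, X=0) weight 1/99
  … 14 more
Group by Y:
  weight(Y=0) = 1/27
  weight(Y=1) = 1/27
  weight(Y=2) = 1/27
Total weight = 1/27 + 1/27 + 1/27 = 1/9
P(Y=0 | obs) = 1/27 / 1/9 = 1/3
P(Y=1 | obs) = 1/27 / 1/9 = 1/3
P(Y=2 | obs) = 1/27 / 1/9 = 1/3

P(Y = 0 | obs) = 1/3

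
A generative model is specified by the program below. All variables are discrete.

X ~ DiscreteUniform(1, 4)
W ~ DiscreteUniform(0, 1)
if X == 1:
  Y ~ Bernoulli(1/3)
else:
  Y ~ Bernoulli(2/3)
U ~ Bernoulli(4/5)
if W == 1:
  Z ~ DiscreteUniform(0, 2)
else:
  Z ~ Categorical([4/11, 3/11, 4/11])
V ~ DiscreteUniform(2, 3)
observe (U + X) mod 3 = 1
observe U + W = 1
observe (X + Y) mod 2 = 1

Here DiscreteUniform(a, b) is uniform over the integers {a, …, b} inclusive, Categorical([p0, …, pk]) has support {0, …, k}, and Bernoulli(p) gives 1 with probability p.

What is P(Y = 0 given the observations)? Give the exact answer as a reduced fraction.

Enumerate traces; 18 have nonzero weight after conditioning:
  (X=1, W=1, Y=0, U=0, Z=0, V=2) weight 1/360
  (X=1, W=1, Y=0, U=0, Z=0, V=3) weight 1/360
  (X=1, W=1, Y=0, U=0, Z=1, V=2) weight 1/360
  (X=1, W=1, Y=0, U=0, Z=1, V=3) weight 1/360
  (X=1, W=1, Y=0, U=0, Z=2, V=2) weight 1/360
  (X=1, W=1, Y=0, U=0, Z=2, V=3) weight 1/360
  (X=3, W=0, Y=0, U=1, Z=0, V=2) weight 1/165
  (X=3, W=0, Y=0, U=1, Z=0, V=3) weight 1/165
  (X=4, W=1, Y=1, U=0, Z=0, V=2) weight 1/360
  … 9 more
Group by Y:
  weight(Y=0) = 1/20
  weight(Y=1) = 1/60
Total weight = 1/20 + 1/60 = 1/15
P(Y=0 | obs) = 1/20 / 1/15 = 3/4
P(Y=1 | obs) = 1/60 / 1/15 = 1/4

P(Y = 0 | obs) = 3/4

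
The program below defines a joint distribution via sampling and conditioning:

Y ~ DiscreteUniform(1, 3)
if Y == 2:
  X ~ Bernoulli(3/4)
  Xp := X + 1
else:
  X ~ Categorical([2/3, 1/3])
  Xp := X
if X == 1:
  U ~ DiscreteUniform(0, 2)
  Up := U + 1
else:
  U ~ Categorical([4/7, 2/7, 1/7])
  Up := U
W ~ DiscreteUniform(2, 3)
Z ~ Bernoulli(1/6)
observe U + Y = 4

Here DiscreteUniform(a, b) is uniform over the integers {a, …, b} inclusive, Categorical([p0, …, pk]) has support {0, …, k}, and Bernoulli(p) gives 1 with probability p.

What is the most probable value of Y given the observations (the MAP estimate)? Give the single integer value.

argmax_v P(Y = v | obs) = 3

Enumerate traces; 16 have nonzero weight after conditioning:
  (Y=2, X=0, U=2, W=2, Z=0) weight 5/1008
  (Y=2, X=0, U=2, W=2, Z=1) weight 1/1008
  (Y=2, X=0, U=2, W=3, Z=0) weight 5/1008
  (Y=2, X=0, U=2, W=3, Z=1) weight 1/1008
  (Y=2, X=1, U=2, W=2, Z=0) weight 5/144
  (Y=2, X=1, U=2, W=2, Z=1) weight 1/144
  (Y=2, X=1, U=2, W=3, Z=0) weight 5/144
  (Y=2, X=1, U=2, W=3, Z=1) weight 1/144
  (Y=3, X=0, U=1, W=2, Z=0) weight 5/189
  … 7 more
Group by Y:
  weight(Y=2) = 2/21
  weight(Y=3) = 19/189
Total weight = 2/21 + 19/189 = 37/189
P(Y=2 | obs) = 2/21 / 37/189 = 18/37
P(Y=3 | obs) = 19/189 / 37/189 = 19/37
argmax = 3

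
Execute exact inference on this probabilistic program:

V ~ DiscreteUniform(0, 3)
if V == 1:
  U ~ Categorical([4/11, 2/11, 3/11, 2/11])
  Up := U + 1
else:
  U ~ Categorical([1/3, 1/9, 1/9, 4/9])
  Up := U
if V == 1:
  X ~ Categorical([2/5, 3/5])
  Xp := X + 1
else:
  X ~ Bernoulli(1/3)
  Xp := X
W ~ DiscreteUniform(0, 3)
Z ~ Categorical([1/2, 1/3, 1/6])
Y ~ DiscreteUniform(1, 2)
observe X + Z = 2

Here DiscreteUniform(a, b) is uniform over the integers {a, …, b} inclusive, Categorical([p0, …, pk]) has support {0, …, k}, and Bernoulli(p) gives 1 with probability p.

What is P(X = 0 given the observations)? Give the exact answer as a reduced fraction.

Enumerate traces; 256 have nonzero weight after conditioning:
  (V=0, U=0, X=0, W=0, Z=2, Y=1) weight 1/864
  (V=0, U=0, X=0, W=0, Z=2, Y=2) weight 1/864
  (V=0, U=0, X=0, W=1, Z=2, Y=1) weight 1/864
  (V=0, U=0, X=0, W=1, Z=2, Y=2) weight 1/864
  (V=0, U=0, X=0, W=2, Z=2, Y=1) weight 1/864
  (V=0, U=0, X=0, W=2, Z=2, Y=2) weight 1/864
  (V=0, U=0, X=0, W=3, Z=2, Y=1) weight 1/864
  (V=0, U=0, X=0, W=3, Z=2, Y=2) weight 1/864
  (V=0, U=0, X=1, W=0, Z=1, Y=1) weight 1/864
  … 247 more
Group by X:
  weight(X=0) = 1/10
  weight(X=1) = 2/15
Total weight = 1/10 + 2/15 = 7/30
P(X=0 | obs) = 1/10 / 7/30 = 3/7
P(X=1 | obs) = 2/15 / 7/30 = 4/7

P(X = 0 | obs) = 3/7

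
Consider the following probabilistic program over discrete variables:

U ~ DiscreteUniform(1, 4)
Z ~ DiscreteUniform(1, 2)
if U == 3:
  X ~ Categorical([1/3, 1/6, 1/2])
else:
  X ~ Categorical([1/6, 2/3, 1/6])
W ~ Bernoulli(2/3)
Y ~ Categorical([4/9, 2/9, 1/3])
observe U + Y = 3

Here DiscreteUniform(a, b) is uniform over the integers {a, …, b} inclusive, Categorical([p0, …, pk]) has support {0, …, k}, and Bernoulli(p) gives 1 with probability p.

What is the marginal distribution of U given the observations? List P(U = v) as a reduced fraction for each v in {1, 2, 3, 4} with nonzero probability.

Enumerate traces; 36 have nonzero weight after conditioning:
  (U=1, Z=1, X=0, W=0, Y=2) weight 1/432
  (U=1, Z=1, X=0, W=1, Y=2) weight 1/216
  (U=1, Z=1, X=1, W=0, Y=2) weight 1/108
  (U=1, Z=1, X=1, W=1, Y=2) weight 1/54
  (U=1, Z=1, X=2, W=0, Y=2) weight 1/432
  (U=1, Z=1, X=2, W=1, Y=2) weight 1/216
  (U=1, Z=2, X=0, W=0, Y=2) weight 1/432
  (U=1, Z=2, X=0, W=1, Y=2) weight 1/216
  (U=2, Z=1, X=0, W=0, Y=1) weight 1/648
  (U=3, Z=1, X=0, W=0, Y=0) weight 1/162
  … 26 more
Group by U:
  weight(U=1) = 1/12
  weight(U=2) = 1/18
  weight(U=3) = 1/9
Total weight = 1/12 + 1/18 + 1/9 = 1/4
P(U=1 | obs) = 1/12 / 1/4 = 1/3
P(U=2 | obs) = 1/18 / 1/4 = 2/9
P(U=3 | obs) = 1/9 / 1/4 = 4/9

P(U=1) = 1/3, P(U=2) = 2/9, P(U=3) = 4/9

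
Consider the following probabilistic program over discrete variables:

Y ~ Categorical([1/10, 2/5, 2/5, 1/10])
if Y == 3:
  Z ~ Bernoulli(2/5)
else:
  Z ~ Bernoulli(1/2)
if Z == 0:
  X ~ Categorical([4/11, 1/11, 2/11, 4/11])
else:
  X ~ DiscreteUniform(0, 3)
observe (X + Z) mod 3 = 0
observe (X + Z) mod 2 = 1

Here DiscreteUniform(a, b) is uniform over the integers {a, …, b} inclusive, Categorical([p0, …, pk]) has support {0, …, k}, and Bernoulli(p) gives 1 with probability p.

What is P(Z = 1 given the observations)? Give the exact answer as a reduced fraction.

P(Z = 1 | obs) = 539/1355

Enumerate traces; 8 have nonzero weight after conditioning:
  (Y=0, Z=0, X=3) weight 1/55
  (Y=0, Z=1, X=2) weight 1/80
  (Y=1, Z=0, X=3) weight 4/55
  (Y=1, Z=1, X=2) weight 1/20
  (Y=2, Z=0, X=3) weight 4/55
  (Y=2, Z=1, X=2) weight 1/20
  (Y=3, Z=0, X=3) weight 6/275
  (Y=3, Z=1, X=2) weight 1/100
Group by Z:
  weight(Z=0) = 51/275
  weight(Z=1) = 49/400
Total weight = 51/275 + 49/400 = 271/880
P(Z=0 | obs) = 51/275 / 271/880 = 816/1355
P(Z=1 | obs) = 49/400 / 271/880 = 539/1355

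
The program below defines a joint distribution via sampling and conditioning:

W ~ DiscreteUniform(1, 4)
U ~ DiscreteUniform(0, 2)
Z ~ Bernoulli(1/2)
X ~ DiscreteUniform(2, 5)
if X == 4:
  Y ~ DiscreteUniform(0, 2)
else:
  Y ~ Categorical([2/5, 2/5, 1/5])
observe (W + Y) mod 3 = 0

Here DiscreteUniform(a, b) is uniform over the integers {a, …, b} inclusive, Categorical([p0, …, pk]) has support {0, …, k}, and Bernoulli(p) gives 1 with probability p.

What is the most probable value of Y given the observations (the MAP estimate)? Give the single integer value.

Enumerate traces; 96 have nonzero weight after conditioning:
  (W=1, U=0, Z=0, X=2, Y=2) weight 1/480
  (W=1, U=0, Z=0, X=3, Y=2) weight 1/480
  (W=1, U=0, Z=0, X=4, Y=2) weight 1/288
  (W=1, U=0, Z=0, X=5, Y=2) weight 1/480
  (W=1, U=0, Z=1, X=2, Y=2) weight 1/480
  (W=1, U=0, Z=1, X=3, Y=2) weight 1/480
  (W=1, U=0, Z=1, X=4, Y=2) weight 1/288
  (W=1, U=0, Z=1, X=5, Y=2) weight 1/480
  (W=2, U=0, Z=0, X=2, Y=1) weight 1/240
  (W=3, U=0, Z=0, X=2, Y=0) weight 1/240
  … 86 more
Group by Y:
  weight(Y=0) = 23/240
  weight(Y=1) = 23/240
  weight(Y=2) = 7/60
Total weight = 23/240 + 23/240 + 7/60 = 37/120
P(Y=0 | obs) = 23/240 / 37/120 = 23/74
P(Y=1 | obs) = 23/240 / 37/120 = 23/74
P(Y=2 | obs) = 7/60 / 37/120 = 14/37
argmax = 2

argmax_v P(Y = v | obs) = 2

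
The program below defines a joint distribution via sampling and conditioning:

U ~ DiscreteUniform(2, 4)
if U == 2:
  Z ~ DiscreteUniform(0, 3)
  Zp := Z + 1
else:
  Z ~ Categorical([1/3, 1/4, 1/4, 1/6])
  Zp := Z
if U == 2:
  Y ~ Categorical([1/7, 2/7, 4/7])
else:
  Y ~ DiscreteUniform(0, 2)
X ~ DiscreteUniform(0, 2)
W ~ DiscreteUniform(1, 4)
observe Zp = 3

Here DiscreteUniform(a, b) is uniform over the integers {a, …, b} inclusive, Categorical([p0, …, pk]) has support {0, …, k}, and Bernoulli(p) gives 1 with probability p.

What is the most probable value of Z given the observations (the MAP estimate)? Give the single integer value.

argmax_v P(Z = v | obs) = 3

Enumerate traces; 108 have nonzero weight after conditioning:
  (U=2, Z=2, Y=0, X=0, W=1) weight 1/1008
  (U=2, Z=2, Y=0, X=0, W=2) weight 1/1008
  (U=2, Z=2, Y=0, X=0, W=3) weight 1/1008
  (U=2, Z=2, Y=0, X=0, W=4) weight 1/1008
  (U=2, Z=2, Y=0, X=1, W=1) weight 1/1008
  (U=2, Z=2, Y=0, X=1, W=2) weight 1/1008
  (U=2, Z=2, Y=0, X=1, W=3) weight 1/1008
  (U=2, Z=2, Y=0, X=1, W=4) weight 1/1008
  (U=3, Z=3, Y=0, X=0, W=1) weight 1/648
  … 99 more
Group by Z:
  weight(Z=2) = 1/12
  weight(Z=3) = 1/9
Total weight = 1/12 + 1/9 = 7/36
P(Z=2 | obs) = 1/12 / 7/36 = 3/7
P(Z=3 | obs) = 1/9 / 7/36 = 4/7
argmax = 3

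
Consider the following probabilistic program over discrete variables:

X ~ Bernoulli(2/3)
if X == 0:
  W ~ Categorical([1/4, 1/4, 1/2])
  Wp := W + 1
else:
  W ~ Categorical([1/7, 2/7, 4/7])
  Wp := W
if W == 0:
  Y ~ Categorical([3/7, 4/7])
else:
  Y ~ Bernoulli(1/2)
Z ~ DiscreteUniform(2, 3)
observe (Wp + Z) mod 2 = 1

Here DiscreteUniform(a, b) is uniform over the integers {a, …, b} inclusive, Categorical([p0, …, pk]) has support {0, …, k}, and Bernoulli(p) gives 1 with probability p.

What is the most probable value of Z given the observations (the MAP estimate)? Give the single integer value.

argmax_v P(Z = v | obs) = 3

Enumerate traces; 12 have nonzero weight after conditioning:
  (X=0, W=0, Y=0, Z=2) weight 1/56
  (X=0, W=0, Y=1, Z=2) weight 1/42
  (X=0, W=1, Y=0, Z=3) weight 1/48
  (X=0, W=1, Y=1, Z=3) weight 1/48
  (X=0, W=2, Y=0, Z=2) weight 1/24
  (X=0, W=2, Y=1, Z=2) weight 1/24
  (X=1, W=0, Y=0, Z=3) weight 1/49
  (X=1, W=0, Y=1, Z=3) weight 4/147
  … 4 more
Group by Z:
  weight(Z=2) = 37/168
  weight(Z=3) = 47/168
Total weight = 37/168 + 47/168 = 1/2
P(Z=2 | obs) = 37/168 / 1/2 = 37/84
P(Z=3 | obs) = 47/168 / 1/2 = 47/84
argmax = 3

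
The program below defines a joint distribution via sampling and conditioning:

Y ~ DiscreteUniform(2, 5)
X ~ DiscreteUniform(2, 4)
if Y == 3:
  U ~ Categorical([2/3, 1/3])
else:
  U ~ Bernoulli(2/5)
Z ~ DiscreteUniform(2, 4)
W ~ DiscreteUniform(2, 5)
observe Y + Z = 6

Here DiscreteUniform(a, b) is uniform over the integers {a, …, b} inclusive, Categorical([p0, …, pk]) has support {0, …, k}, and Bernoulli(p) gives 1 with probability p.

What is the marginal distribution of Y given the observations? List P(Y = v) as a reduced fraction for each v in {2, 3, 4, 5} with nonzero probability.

Enumerate traces; 72 have nonzero weight after conditioning:
  (Y=2, X=2, U=0, Z=4, W=2) weight 1/240
  (Y=2, X=2, U=0, Z=4, W=3) weight 1/240
  (Y=2, X=2, U=0, Z=4, W=4) weight 1/240
  (Y=2, X=2, U=0, Z=4, W=5) weight 1/240
  (Y=2, X=2, U=1, Z=4, W=2) weight 1/360
  (Y=2, X=2, U=1, Z=4, W=3) weight 1/360
  (Y=2, X=2, U=1, Z=4, W=4) weight 1/360
  (Y=2, X=2, U=1, Z=4, W=5) weight 1/360
  (Y=3, X=2, U=0, Z=3, W=2) weight 1/216
  (Y=4, X=2, U=0, Z=2, W=2) weight 1/240
  … 62 more
Group by Y:
  weight(Y=2) = 1/12
  weight(Y=3) = 1/12
  weight(Y=4) = 1/12
Total weight = 1/12 + 1/12 + 1/12 = 1/4
P(Y=2 | obs) = 1/12 / 1/4 = 1/3
P(Y=3 | obs) = 1/12 / 1/4 = 1/3
P(Y=4 | obs) = 1/12 / 1/4 = 1/3

P(Y=2) = 1/3, P(Y=3) = 1/3, P(Y=4) = 1/3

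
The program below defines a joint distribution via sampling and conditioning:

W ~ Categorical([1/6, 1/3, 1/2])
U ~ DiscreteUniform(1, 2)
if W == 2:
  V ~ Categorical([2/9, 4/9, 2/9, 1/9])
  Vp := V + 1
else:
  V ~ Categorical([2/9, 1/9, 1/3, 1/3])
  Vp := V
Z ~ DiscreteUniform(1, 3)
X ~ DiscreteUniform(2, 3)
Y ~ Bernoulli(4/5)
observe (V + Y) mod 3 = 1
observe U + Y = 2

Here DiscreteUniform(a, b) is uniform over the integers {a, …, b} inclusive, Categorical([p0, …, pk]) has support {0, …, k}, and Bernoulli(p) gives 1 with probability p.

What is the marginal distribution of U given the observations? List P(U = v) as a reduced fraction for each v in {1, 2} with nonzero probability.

P(U=1) = 32/37, P(U=2) = 5/37

Enumerate traces; 54 have nonzero weight after conditioning:
  (W=0, U=1, V=0, Z=1, X=2, Y=1) weight 1/405
  (W=0, U=1, V=0, Z=1, X=3, Y=1) weight 1/405
  (W=0, U=1, V=0, Z=2, X=2, Y=1) weight 1/405
  (W=0, U=1, V=0, Z=2, X=3, Y=1) weight 1/405
  (W=0, U=1, V=0, Z=3, X=2, Y=1) weight 1/405
  (W=0, U=1, V=0, Z=3, X=3, Y=1) weight 1/405
  (W=0, U=1, V=3, Z=1, X=2, Y=1) weight 1/270
  (W=0, U=1, V=3, Z=1, X=3, Y=1) weight 1/270
  (W=0, U=2, V=1, Z=1, X=2, Y=0) weight 1/3240
  … 45 more
Group by U:
  weight(U=1) = 8/45
  weight(U=2) = 1/36
Total weight = 8/45 + 1/36 = 37/180
P(U=1 | obs) = 8/45 / 37/180 = 32/37
P(U=2 | obs) = 1/36 / 37/180 = 5/37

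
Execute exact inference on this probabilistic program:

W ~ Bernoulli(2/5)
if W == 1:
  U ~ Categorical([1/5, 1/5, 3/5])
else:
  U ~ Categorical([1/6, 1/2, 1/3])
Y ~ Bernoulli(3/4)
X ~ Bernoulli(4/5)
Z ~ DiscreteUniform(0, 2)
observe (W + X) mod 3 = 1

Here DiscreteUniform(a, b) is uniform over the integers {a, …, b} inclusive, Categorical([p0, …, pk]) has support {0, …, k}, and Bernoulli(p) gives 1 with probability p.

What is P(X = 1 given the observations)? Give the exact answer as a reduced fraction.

P(X = 1 | obs) = 6/7

Enumerate traces; 36 have nonzero weight after conditioning:
  (W=0, U=0, Y=0, X=1, Z=0) weight 1/150
  (W=0, U=0, Y=0, X=1, Z=1) weight 1/150
  (W=0, U=0, Y=0, X=1, Z=2) weight 1/150
  (W=0, U=0, Y=1, X=1, Z=0) weight 1/50
  (W=0, U=0, Y=1, X=1, Z=1) weight 1/50
  (W=0, U=0, Y=1, X=1, Z=2) weight 1/50
  (W=0, U=1, Y=0, X=1, Z=0) weight 1/50
  (W=0, U=1, Y=0, X=1, Z=1) weight 1/50
  (W=1, U=0, Y=0, X=0, Z=0) weight 1/750
  … 27 more
Group by X:
  weight(X=0) = 2/25
  weight(X=1) = 12/25
Total weight = 2/25 + 12/25 = 14/25
P(X=0 | obs) = 2/25 / 14/25 = 1/7
P(X=1 | obs) = 12/25 / 14/25 = 6/7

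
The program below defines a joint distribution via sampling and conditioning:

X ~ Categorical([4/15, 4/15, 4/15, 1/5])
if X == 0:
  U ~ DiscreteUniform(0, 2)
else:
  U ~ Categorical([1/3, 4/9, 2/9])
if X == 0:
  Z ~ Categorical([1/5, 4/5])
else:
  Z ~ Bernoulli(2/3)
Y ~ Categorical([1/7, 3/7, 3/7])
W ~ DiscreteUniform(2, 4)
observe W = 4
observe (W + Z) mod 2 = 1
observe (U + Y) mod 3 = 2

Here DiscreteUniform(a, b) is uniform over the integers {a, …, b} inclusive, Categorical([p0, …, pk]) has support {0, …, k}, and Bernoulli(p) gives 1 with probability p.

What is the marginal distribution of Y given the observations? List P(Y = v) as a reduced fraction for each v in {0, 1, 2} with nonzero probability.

P(Y=0) = 182/1769, P(Y=1) = 876/1769, P(Y=2) = 711/1769

Enumerate traces; 12 have nonzero weight after conditioning:
  (X=0, U=0, Z=1, Y=2, W=4) weight 16/1575
  (X=0, U=1, Z=1, Y=1, W=4) weight 16/1575
  (X=0, U=2, Z=1, Y=0, W=4) weight 16/4725
  (X=1, U=0, Z=1, Y=2, W=4) weight 8/945
  (X=1, U=1, Z=1, Y=1, W=4) weight 32/2835
  (X=1, U=2, Z=1, Y=0, W=4) weight 16/8505
  (X=2, U=0, Z=1, Y=2, W=4) weight 8/945
  (X=2, U=1, Z=1, Y=1, W=4) weight 32/2835
  … 4 more
Group by Y:
  weight(Y=0) = 52/6075
  weight(Y=1) = 584/14175
  weight(Y=2) = 158/4725
Total weight = 52/6075 + 584/14175 + 158/4725 = 3538/42525
P(Y=0 | obs) = 52/6075 / 3538/42525 = 182/1769
P(Y=1 | obs) = 584/14175 / 3538/42525 = 876/1769
P(Y=2 | obs) = 158/4725 / 3538/42525 = 711/1769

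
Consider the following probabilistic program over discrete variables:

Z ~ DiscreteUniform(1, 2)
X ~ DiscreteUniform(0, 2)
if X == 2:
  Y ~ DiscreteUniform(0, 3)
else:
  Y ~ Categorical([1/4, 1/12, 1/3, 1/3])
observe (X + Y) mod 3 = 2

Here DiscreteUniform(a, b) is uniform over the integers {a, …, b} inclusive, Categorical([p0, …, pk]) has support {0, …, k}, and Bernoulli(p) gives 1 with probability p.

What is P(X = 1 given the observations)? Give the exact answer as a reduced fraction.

P(X = 1 | obs) = 1/11

Enumerate traces; 8 have nonzero weight after conditioning:
  (Z=1, X=0, Y=2) weight 1/18
  (Z=1, X=1, Y=1) weight 1/72
  (Z=1, X=2, Y=0) weight 1/24
  (Z=1, X=2, Y=3) weight 1/24
  (Z=2, X=0, Y=2) weight 1/18
  (Z=2, X=1, Y=1) weight 1/72
  (Z=2, X=2, Y=0) weight 1/24
  (Z=2, X=2, Y=3) weight 1/24
Group by X:
  weight(X=0) = 1/9
  weight(X=1) = 1/36
  weight(X=2) = 1/6
Total weight = 1/9 + 1/36 + 1/6 = 11/36
P(X=0 | obs) = 1/9 / 11/36 = 4/11
P(X=1 | obs) = 1/36 / 11/36 = 1/11
P(X=2 | obs) = 1/6 / 11/36 = 6/11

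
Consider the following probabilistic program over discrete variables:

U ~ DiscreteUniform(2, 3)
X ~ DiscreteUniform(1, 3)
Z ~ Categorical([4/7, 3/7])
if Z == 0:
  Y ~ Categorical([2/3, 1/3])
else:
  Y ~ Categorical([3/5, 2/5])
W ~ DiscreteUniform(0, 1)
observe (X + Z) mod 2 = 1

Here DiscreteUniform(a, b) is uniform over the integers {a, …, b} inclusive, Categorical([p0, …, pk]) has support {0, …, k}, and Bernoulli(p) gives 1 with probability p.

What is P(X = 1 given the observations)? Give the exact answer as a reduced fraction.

Enumerate traces; 24 have nonzero weight after conditioning:
  (U=2, X=1, Z=0, Y=0, W=0) weight 2/63
  (U=2, X=1, Z=0, Y=0, W=1) weight 2/63
  (U=2, X=1, Z=0, Y=1, W=0) weight 1/63
  (U=2, X=1, Z=0, Y=1, W=1) weight 1/63
  (U=2, X=2, Z=1, Y=0, W=0) weight 3/140
  (U=2, X=2, Z=1, Y=0, W=1) weight 3/140
  (U=2, X=2, Z=1, Y=1, W=0) weight 1/70
  (U=2, X=2, Z=1, Y=1, W=1) weight 1/70
  (U=2, X=3, Z=0, Y=0, W=0) weight 2/63
  … 15 more
Group by X:
  weight(X=1) = 4/21
  weight(X=2) = 1/7
  weight(X=3) = 4/21
Total weight = 4/21 + 1/7 + 4/21 = 11/21
P(X=1 | obs) = 4/21 / 11/21 = 4/11
P(X=2 | obs) = 1/7 / 11/21 = 3/11
P(X=3 | obs) = 4/21 / 11/21 = 4/11

P(X = 1 | obs) = 4/11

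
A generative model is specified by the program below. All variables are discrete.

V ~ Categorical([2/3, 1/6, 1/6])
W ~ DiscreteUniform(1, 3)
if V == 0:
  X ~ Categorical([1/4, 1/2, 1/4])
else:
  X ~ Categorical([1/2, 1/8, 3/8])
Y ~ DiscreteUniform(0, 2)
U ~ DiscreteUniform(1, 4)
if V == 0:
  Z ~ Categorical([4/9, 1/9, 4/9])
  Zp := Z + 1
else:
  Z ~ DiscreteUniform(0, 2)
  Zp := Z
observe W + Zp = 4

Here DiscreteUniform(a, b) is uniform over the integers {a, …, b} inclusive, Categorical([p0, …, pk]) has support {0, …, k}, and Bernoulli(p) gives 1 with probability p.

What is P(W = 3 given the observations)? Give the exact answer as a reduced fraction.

P(W = 3 | obs) = 11/24

Enumerate traces; 252 have nonzero weight after conditioning:
  (V=0, W=1, X=0, Y=0, U=1, Z=2) weight 1/486
  (V=0, W=1, X=0, Y=0, U=2, Z=2) weight 1/486
  (V=0, W=1, X=0, Y=0, U=3, Z=2) weight 1/486
  (V=0, W=1, X=0, Y=0, U=4, Z=2) weight 1/486
  (V=0, W=1, X=0, Y=1, U=1, Z=2) weight 1/486
  (V=0, W=1, X=0, Y=1, U=2, Z=2) weight 1/486
  (V=0, W=1, X=0, Y=1, U=3, Z=2) weight 1/486
  (V=0, W=1, X=0, Y=1, U=4, Z=2) weight 1/486
  (V=0, W=2, X=0, Y=0, U=1, Z=1) weight 1/1944
  (V=0, W=3, X=0, Y=0, U=1, Z=0) weight 1/486
  … 242 more
Group by W:
  weight(W=1) = 8/81
  weight(W=2) = 5/81
  weight(W=3) = 11/81
Total weight = 8/81 + 5/81 + 11/81 = 8/27
P(W=1 | obs) = 8/81 / 8/27 = 1/3
P(W=2 | obs) = 5/81 / 8/27 = 5/24
P(W=3 | obs) = 11/81 / 8/27 = 11/24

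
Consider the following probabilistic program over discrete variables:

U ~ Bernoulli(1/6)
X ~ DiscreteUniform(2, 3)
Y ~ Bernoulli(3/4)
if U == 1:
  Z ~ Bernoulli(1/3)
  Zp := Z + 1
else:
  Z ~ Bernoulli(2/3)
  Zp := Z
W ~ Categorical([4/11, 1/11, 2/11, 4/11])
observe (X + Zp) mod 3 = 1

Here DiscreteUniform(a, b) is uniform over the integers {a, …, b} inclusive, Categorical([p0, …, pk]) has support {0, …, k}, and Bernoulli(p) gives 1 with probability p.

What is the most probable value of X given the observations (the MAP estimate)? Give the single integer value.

Enumerate traces; 24 have nonzero weight after conditioning:
  (U=0, X=3, Y=0, Z=1, W=0) weight 5/198
  (U=0, X=3, Y=0, Z=1, W=1) weight 5/792
  (U=0, X=3, Y=0, Z=1, W=2) weight 5/396
  (U=0, X=3, Y=0, Z=1, W=3) weight 5/198
  (U=0, X=3, Y=1, Z=1, W=0) weight 5/66
  (U=0, X=3, Y=1, Z=1, W=1) weight 5/264
  (U=0, X=3, Y=1, Z=1, W=2) weight 5/132
  (U=0, X=3, Y=1, Z=1, W=3) weight 5/66
  (U=1, X=2, Y=0, Z=1, W=0) weight 1/396
  … 15 more
Group by X:
  weight(X=2) = 1/36
  weight(X=3) = 1/3
Total weight = 1/36 + 1/3 = 13/36
P(X=2 | obs) = 1/36 / 13/36 = 1/13
P(X=3 | obs) = 1/3 / 13/36 = 12/13
argmax = 3

argmax_v P(X = v | obs) = 3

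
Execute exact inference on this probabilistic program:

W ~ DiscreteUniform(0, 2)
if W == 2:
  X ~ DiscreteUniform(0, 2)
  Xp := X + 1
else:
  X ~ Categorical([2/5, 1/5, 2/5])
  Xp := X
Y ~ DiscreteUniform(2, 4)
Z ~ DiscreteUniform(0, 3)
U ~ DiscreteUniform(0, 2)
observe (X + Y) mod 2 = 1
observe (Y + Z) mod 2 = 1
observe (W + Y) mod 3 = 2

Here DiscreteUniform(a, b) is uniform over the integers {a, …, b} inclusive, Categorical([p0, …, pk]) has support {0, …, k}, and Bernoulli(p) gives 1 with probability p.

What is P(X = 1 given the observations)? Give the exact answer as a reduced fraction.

P(X = 1 | obs) = 3/8

Enumerate traces; 24 have nonzero weight after conditioning:
  (W=0, X=1, Y=2, Z=1, U=0) weight 1/540
  (W=0, X=1, Y=2, Z=1, U=1) weight 1/540
  (W=0, X=1, Y=2, Z=1, U=2) weight 1/540
  (W=0, X=1, Y=2, Z=3, U=0) weight 1/540
  (W=0, X=1, Y=2, Z=3, U=1) weight 1/540
  (W=0, X=1, Y=2, Z=3, U=2) weight 1/540
  (W=1, X=1, Y=4, Z=1, U=0) weight 1/540
  (W=1, X=1, Y=4, Z=1, U=1) weight 1/540
  (W=2, X=0, Y=3, Z=0, U=0) weight 1/324
  (W=2, X=2, Y=3, Z=0, U=0) weight 1/324
  … 14 more
Group by X:
  weight(X=0) = 1/54
  weight(X=1) = 1/45
  weight(X=2) = 1/54
Total weight = 1/54 + 1/45 + 1/54 = 8/135
P(X=0 | obs) = 1/54 / 8/135 = 5/16
P(X=1 | obs) = 1/45 / 8/135 = 3/8
P(X=2 | obs) = 1/54 / 8/135 = 5/16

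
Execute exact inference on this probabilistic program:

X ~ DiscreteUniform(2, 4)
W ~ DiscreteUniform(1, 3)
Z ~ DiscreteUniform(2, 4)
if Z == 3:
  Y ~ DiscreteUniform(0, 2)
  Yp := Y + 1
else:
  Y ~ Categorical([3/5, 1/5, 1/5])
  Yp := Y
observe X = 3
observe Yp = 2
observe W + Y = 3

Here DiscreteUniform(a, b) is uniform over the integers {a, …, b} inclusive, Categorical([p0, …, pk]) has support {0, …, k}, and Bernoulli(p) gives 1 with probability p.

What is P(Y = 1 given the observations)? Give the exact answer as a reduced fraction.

Enumerate traces; 3 have nonzero weight after conditioning:
  (X=3, W=1, Z=2, Y=2) weight 1/135
  (X=3, W=1, Z=4, Y=2) weight 1/135
  (X=3, W=2, Z=3, Y=1) weight 1/81
Group by Y:
  weight(Y=1) = 1/81
  weight(Y=2) = 2/135
Total weight = 1/81 + 2/135 = 11/405
P(Y=1 | obs) = 1/81 / 11/405 = 5/11
P(Y=2 | obs) = 2/135 / 11/405 = 6/11

P(Y = 1 | obs) = 5/11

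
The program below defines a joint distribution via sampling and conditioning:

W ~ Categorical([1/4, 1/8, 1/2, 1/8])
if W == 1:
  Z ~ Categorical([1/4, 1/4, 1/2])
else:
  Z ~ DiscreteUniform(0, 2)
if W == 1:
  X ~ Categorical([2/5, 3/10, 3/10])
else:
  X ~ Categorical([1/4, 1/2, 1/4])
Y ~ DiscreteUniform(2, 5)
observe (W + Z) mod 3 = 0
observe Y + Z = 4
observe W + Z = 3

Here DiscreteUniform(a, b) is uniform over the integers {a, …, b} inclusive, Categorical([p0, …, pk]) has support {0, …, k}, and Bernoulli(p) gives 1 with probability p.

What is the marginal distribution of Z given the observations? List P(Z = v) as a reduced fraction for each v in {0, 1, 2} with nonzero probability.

P(Z=0) = 2/13, P(Z=1) = 8/13, P(Z=2) = 3/13

Enumerate traces; 9 have nonzero weight after conditioning:
  (W=1, Z=2, X=0, Y=2) weight 1/160
  (W=1, Z=2, X=1, Y=2) weight 3/640
  (W=1, Z=2, X=2, Y=2) weight 3/640
  (W=2, Z=1, X=0, Y=3) weight 1/96
  (W=2, Z=1, X=1, Y=3) weight 1/48
  (W=2, Z=1, X=2, Y=3) weight 1/96
  (W=3, Z=0, X=0, Y=4) weight 1/384
  (W=3, Z=0, X=1, Y=4) weight 1/192
  … 1 more
Group by Z:
  weight(Z=0) = 1/96
  weight(Z=1) = 1/24
  weight(Z=2) = 1/64
Total weight = 1/96 + 1/24 + 1/64 = 13/192
P(Z=0 | obs) = 1/96 / 13/192 = 2/13
P(Z=1 | obs) = 1/24 / 13/192 = 8/13
P(Z=2 | obs) = 1/64 / 13/192 = 3/13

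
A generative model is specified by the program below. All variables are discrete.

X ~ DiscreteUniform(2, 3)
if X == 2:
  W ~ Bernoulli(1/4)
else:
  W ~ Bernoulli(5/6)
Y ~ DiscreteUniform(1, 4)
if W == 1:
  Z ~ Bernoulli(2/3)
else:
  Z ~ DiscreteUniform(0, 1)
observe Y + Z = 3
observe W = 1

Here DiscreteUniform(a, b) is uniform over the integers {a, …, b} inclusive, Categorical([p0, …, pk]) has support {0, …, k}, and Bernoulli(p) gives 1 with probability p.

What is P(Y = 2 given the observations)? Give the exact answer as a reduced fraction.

Enumerate traces; 4 have nonzero weight after conditioning:
  (X=2, W=1, Y=2, Z=1) weight 1/48
  (X=2, W=1, Y=3, Z=0) weight 1/96
  (X=3, W=1, Y=2, Z=1) weight 5/72
  (X=3, W=1, Y=3, Z=0) weight 5/144
Group by Y:
  weight(Y=2) = 13/144
  weight(Y=3) = 13/288
Total weight = 13/144 + 13/288 = 13/96
P(Y=2 | obs) = 13/144 / 13/96 = 2/3
P(Y=3 | obs) = 13/288 / 13/96 = 1/3

P(Y = 2 | obs) = 2/3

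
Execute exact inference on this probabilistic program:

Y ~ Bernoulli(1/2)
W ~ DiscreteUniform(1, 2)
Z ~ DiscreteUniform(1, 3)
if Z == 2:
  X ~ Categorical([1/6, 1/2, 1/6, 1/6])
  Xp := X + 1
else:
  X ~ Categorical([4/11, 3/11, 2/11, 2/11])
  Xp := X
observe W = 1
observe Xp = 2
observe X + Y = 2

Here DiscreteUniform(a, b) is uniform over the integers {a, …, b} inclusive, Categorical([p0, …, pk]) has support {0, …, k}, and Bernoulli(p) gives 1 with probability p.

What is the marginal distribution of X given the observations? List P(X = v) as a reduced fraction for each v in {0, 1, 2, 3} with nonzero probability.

P(X=1) = 11/19, P(X=2) = 8/19

Enumerate traces; 3 have nonzero weight after conditioning:
  (Y=0, W=1, Z=1, X=2) weight 1/66
  (Y=0, W=1, Z=3, X=2) weight 1/66
  (Y=1, W=1, Z=2, X=1) weight 1/24
Group by X:
  weight(X=1) = 1/24
  weight(X=2) = 1/33
Total weight = 1/24 + 1/33 = 19/264
P(X=1 | obs) = 1/24 / 19/264 = 11/19
P(X=2 | obs) = 1/33 / 19/264 = 8/19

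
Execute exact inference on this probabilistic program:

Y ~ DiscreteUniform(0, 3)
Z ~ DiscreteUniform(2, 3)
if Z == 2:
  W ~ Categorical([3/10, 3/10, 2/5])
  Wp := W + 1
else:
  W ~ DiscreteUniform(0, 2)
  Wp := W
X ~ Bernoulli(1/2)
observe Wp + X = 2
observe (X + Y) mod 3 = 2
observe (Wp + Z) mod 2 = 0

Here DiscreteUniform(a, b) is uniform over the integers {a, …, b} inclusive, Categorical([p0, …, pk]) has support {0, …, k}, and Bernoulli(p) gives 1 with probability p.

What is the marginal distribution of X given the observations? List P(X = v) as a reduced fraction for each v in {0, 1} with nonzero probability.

P(X=0) = 9/19, P(X=1) = 10/19

Enumerate traces; 2 have nonzero weight after conditioning:
  (Y=1, Z=3, W=1, X=1) weight 1/48
  (Y=2, Z=2, W=1, X=0) weight 3/160
Group by X:
  weight(X=0) = 3/160
  weight(X=1) = 1/48
Total weight = 3/160 + 1/48 = 19/480
P(X=0 | obs) = 3/160 / 19/480 = 9/19
P(X=1 | obs) = 1/48 / 19/480 = 10/19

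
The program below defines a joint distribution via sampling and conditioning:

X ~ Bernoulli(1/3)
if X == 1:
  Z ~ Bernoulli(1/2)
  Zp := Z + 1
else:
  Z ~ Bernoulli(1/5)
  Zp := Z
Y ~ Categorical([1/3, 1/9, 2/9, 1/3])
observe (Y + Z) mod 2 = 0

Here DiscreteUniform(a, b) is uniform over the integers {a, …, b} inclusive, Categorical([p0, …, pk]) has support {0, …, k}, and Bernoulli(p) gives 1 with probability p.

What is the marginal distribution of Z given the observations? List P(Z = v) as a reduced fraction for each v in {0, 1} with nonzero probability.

Enumerate traces; 8 have nonzero weight after conditioning:
  (X=0, Z=0, Y=0) weight 8/45
  (X=0, Z=0, Y=2) weight 16/135
  (X=0, Z=1, Y=1) weight 2/135
  (X=0, Z=1, Y=3) weight 2/45
  (X=1, Z=0, Y=0) weight 1/18
  (X=1, Z=0, Y=2) weight 1/27
  (X=1, Z=1, Y=1) weight 1/54
  (X=1, Z=1, Y=3) weight 1/18
Group by Z:
  weight(Z=0) = 7/18
  weight(Z=1) = 2/15
Total weight = 7/18 + 2/15 = 47/90
P(Z=0 | obs) = 7/18 / 47/90 = 35/47
P(Z=1 | obs) = 2/15 / 47/90 = 12/47

P(Z=0) = 35/47, P(Z=1) = 12/47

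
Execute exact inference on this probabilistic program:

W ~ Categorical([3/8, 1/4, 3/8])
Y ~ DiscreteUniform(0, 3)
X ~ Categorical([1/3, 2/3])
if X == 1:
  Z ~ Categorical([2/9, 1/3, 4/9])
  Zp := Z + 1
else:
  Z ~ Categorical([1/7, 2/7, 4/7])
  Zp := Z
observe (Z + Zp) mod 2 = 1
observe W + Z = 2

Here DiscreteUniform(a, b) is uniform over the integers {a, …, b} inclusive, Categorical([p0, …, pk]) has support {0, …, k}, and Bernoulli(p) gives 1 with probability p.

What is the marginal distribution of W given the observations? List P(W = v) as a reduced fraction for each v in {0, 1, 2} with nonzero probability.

P(W=0) = 1/2, P(W=1) = 1/4, P(W=2) = 1/4

Enumerate traces; 12 have nonzero weight after conditioning:
  (W=0, Y=0, X=1, Z=2) weight 1/36
  (W=0, Y=1, X=1, Z=2) weight 1/36
  (W=0, Y=2, X=1, Z=2) weight 1/36
  (W=0, Y=3, X=1, Z=2) weight 1/36
  (W=1, Y=0, X=1, Z=1) weight 1/72
  (W=1, Y=1, X=1, Z=1) weight 1/72
  (W=1, Y=2, X=1, Z=1) weight 1/72
  (W=1, Y=3, X=1, Z=1) weight 1/72
  (W=2, Y=0, X=1, Z=0) weight 1/72
  … 3 more
Group by W:
  weight(W=0) = 1/9
  weight(W=1) = 1/18
  weight(W=2) = 1/18
Total weight = 1/9 + 1/18 + 1/18 = 2/9
P(W=0 | obs) = 1/9 / 2/9 = 1/2
P(W=1 | obs) = 1/18 / 2/9 = 1/4
P(W=2 | obs) = 1/18 / 2/9 = 1/4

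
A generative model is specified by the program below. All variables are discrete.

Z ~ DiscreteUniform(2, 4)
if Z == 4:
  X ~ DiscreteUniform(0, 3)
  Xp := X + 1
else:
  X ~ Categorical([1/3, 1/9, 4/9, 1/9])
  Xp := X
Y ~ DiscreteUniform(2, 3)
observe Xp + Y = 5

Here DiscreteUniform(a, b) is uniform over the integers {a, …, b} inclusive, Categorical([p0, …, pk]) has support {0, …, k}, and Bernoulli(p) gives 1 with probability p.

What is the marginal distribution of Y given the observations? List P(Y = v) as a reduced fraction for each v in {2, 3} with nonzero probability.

P(Y=2) = 17/58, P(Y=3) = 41/58

Enumerate traces; 6 have nonzero weight after conditioning:
  (Z=2, X=2, Y=3) weight 2/27
  (Z=2, X=3, Y=2) weight 1/54
  (Z=3, X=2, Y=3) weight 2/27
  (Z=3, X=3, Y=2) weight 1/54
  (Z=4, X=1, Y=3) weight 1/24
  (Z=4, X=2, Y=2) weight 1/24
Group by Y:
  weight(Y=2) = 17/216
  weight(Y=3) = 41/216
Total weight = 17/216 + 41/216 = 29/108
P(Y=2 | obs) = 17/216 / 29/108 = 17/58
P(Y=3 | obs) = 41/216 / 29/108 = 41/58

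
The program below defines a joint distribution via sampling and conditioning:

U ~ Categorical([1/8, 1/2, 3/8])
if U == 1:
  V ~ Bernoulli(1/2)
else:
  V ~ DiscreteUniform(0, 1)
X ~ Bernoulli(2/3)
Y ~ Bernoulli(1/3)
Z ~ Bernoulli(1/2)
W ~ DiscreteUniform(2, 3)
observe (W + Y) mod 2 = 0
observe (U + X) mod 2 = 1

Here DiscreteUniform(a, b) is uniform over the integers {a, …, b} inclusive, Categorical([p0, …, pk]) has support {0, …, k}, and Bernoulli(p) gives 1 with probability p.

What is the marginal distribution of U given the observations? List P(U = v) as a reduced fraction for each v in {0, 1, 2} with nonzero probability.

P(U=0) = 1/6, P(U=1) = 1/3, P(U=2) = 1/2

Enumerate traces; 24 have nonzero weight after conditioning:
  (U=0, V=0, X=1, Y=0, Z=0, W=2) weight 1/144
  (U=0, V=0, X=1, Y=0, Z=1, W=2) weight 1/144
  (U=0, V=0, X=1, Y=1, Z=0, W=3) weight 1/288
  (U=0, V=0, X=1, Y=1, Z=1, W=3) weight 1/288
  (U=0, V=1, X=1, Y=0, Z=0, W=2) weight 1/144
  (U=0, V=1, X=1, Y=0, Z=1, W=2) weight 1/144
  (U=0, V=1, X=1, Y=1, Z=0, W=3) weight 1/288
  (U=0, V=1, X=1, Y=1, Z=1, W=3) weight 1/288
  (U=1, V=0, X=0, Y=0, Z=0, W=2) weight 1/72
  (U=2, V=0, X=1, Y=0, Z=0, W=2) weight 1/48
  … 14 more
Group by U:
  weight(U=0) = 1/24
  weight(U=1) = 1/12
  weight(U=2) = 1/8
Total weight = 1/24 + 1/12 + 1/8 = 1/4
P(U=0 | obs) = 1/24 / 1/4 = 1/6
P(U=1 | obs) = 1/12 / 1/4 = 1/3
P(U=2 | obs) = 1/8 / 1/4 = 1/2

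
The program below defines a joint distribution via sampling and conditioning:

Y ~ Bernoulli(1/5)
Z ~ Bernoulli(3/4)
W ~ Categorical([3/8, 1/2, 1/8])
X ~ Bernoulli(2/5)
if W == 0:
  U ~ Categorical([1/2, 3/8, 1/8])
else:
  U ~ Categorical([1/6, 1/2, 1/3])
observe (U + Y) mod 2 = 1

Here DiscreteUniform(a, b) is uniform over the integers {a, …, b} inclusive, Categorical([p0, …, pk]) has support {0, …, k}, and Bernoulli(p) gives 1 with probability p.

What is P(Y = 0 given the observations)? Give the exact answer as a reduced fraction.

Enumerate traces; 36 have nonzero weight after conditioning:
  (Y=0, Z=0, W=0, X=0, U=1) weight 27/1600
  (Y=0, Z=0, W=0, X=1, U=1) weight 9/800
  (Y=0, Z=0, W=1, X=0, U=1) weight 3/100
  (Y=0, Z=0, W=1, X=1, U=1) weight 1/50
  (Y=0, Z=0, W=2, X=0, U=1) weight 3/400
  (Y=0, Z=0, W=2, X=1, U=1) weight 1/200
  (Y=0, Z=1, W=0, X=0, U=1) weight 81/1600
  (Y=0, Z=1, W=0, X=1, U=1) weight 27/800
  (Y=1, Z=0, W=0, X=0, U=0) weight 9/1600
  … 27 more
Group by Y:
  weight(Y=0) = 29/80
  weight(Y=1) = 7/64
Total weight = 29/80 + 7/64 = 151/320
P(Y=0 | obs) = 29/80 / 151/320 = 116/151
P(Y=1 | obs) = 7/64 / 151/320 = 35/151

P(Y = 0 | obs) = 116/151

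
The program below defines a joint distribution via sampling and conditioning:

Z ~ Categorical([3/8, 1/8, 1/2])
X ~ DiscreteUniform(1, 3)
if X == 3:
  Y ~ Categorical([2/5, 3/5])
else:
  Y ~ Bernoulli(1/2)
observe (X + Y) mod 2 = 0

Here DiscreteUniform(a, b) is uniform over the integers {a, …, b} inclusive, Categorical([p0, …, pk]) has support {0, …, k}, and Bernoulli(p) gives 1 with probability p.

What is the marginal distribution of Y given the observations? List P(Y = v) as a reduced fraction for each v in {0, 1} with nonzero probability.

P(Y=0) = 5/16, P(Y=1) = 11/16

Enumerate traces; 9 have nonzero weight after conditioning:
  (Z=0, X=1, Y=1) weight 1/16
  (Z=0, X=2, Y=0) weight 1/16
  (Z=0, X=3, Y=1) weight 3/40
  (Z=1, X=1, Y=1) weight 1/48
  (Z=1, X=2, Y=0) weight 1/48
  (Z=1, X=3, Y=1) weight 1/40
  (Z=2, X=1, Y=1) weight 1/12
  (Z=2, X=2, Y=0) weight 1/12
  … 1 more
Group by Y:
  weight(Y=0) = 1/6
  weight(Y=1) = 11/30
Total weight = 1/6 + 11/30 = 8/15
P(Y=0 | obs) = 1/6 / 8/15 = 5/16
P(Y=1 | obs) = 11/30 / 8/15 = 11/16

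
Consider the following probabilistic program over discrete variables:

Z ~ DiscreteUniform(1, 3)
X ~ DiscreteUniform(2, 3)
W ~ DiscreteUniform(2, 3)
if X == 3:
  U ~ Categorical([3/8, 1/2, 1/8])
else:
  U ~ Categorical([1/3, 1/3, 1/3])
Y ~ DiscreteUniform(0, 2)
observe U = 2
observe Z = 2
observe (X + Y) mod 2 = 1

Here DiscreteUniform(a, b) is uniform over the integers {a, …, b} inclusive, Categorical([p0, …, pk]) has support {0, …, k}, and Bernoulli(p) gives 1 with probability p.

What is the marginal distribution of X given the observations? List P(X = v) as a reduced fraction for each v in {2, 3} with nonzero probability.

P(X=2) = 4/7, P(X=3) = 3/7

Enumerate traces; 6 have nonzero weight after conditioning:
  (Z=2, X=2, W=2, U=2, Y=1) weight 1/108
  (Z=2, X=2, W=3, U=2, Y=1) weight 1/108
  (Z=2, X=3, W=2, U=2, Y=0) weight 1/288
  (Z=2, X=3, W=2, U=2, Y=2) weight 1/288
  (Z=2, X=3, W=3, U=2, Y=0) weight 1/288
  (Z=2, X=3, W=3, U=2, Y=2) weight 1/288
Group by X:
  weight(X=2) = 1/54
  weight(X=3) = 1/72
Total weight = 1/54 + 1/72 = 7/216
P(X=2 | obs) = 1/54 / 7/216 = 4/7
P(X=3 | obs) = 1/72 / 7/216 = 3/7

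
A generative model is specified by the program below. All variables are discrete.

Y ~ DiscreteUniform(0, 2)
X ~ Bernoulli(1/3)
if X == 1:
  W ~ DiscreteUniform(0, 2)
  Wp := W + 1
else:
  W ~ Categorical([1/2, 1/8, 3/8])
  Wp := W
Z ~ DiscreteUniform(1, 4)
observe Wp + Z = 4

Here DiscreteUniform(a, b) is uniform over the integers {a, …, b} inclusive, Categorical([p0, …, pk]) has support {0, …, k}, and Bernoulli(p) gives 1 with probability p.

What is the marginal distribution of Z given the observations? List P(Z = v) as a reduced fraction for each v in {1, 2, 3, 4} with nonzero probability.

P(Z=1) = 1/9, P(Z=2) = 13/36, P(Z=3) = 7/36, P(Z=4) = 1/3

Enumerate traces; 18 have nonzero weight after conditioning:
  (Y=0, X=0, W=0, Z=4) weight 1/36
  (Y=0, X=0, W=1, Z=3) weight 1/144
  (Y=0, X=0, W=2, Z=2) weight 1/48
  (Y=0, X=1, W=0, Z=3) weight 1/108
  (Y=0, X=1, W=1, Z=2) weight 1/108
  (Y=0, X=1, W=2, Z=1) weight 1/108
  (Y=1, X=0, W=0, Z=4) weight 1/36
  (Y=1, X=0, W=1, Z=3) weight 1/144
  … 10 more
Group by Z:
  weight(Z=1) = 1/36
  weight(Z=2) = 13/144
  weight(Z=3) = 7/144
  weight(Z=4) = 1/12
Total weight = 1/36 + 13/144 + 7/144 + 1/12 = 1/4
P(Z=1 | obs) = 1/36 / 1/4 = 1/9
P(Z=2 | obs) = 13/144 / 1/4 = 13/36
P(Z=3 | obs) = 7/144 / 1/4 = 7/36
P(Z=4 | obs) = 1/12 / 1/4 = 1/3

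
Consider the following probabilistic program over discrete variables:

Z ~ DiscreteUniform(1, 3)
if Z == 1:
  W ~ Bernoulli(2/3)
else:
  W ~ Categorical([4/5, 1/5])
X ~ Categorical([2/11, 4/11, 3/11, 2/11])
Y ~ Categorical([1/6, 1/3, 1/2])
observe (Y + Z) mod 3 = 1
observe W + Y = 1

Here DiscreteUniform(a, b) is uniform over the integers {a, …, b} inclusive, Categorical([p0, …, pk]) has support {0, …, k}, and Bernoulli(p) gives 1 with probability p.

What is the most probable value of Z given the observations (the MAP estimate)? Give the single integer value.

Enumerate traces; 8 have nonzero weight after conditioning:
  (Z=1, W=1, X=0, Y=0) weight 2/297
  (Z=1, W=1, X=1, Y=0) weight 4/297
  (Z=1, W=1, X=2, Y=0) weight 1/99
  (Z=1, W=1, X=3, Y=0) weight 2/297
  (Z=3, W=0, X=0, Y=1) weight 8/495
  (Z=3, W=0, X=1, Y=1) weight 16/495
  (Z=3, W=0, X=2, Y=1) weight 4/165
  (Z=3, W=0, X=3, Y=1) weight 8/495
Group by Z:
  weight(Z=1) = 1/27
  weight(Z=3) = 4/45
Total weight = 1/27 + 4/45 = 17/135
P(Z=1 | obs) = 1/27 / 17/135 = 5/17
P(Z=3 | obs) = 4/45 / 17/135 = 12/17
argmax = 3

argmax_v P(Z = v | obs) = 3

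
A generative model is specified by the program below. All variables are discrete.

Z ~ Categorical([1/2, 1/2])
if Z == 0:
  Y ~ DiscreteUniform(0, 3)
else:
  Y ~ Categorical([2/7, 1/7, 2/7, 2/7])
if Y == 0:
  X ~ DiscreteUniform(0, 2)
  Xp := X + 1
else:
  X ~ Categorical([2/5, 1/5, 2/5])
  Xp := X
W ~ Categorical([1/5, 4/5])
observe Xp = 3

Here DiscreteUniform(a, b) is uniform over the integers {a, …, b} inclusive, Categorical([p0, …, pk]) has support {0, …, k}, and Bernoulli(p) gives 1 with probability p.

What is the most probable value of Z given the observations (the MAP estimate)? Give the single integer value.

argmax_v P(Z = v | obs) = 1

Enumerate traces; 4 have nonzero weight after conditioning:
  (Z=0, Y=0, X=2, W=0) weight 1/120
  (Z=0, Y=0, X=2, W=1) weight 1/30
  (Z=1, Y=0, X=2, W=0) weight 1/105
  (Z=1, Y=0, X=2, W=1) weight 4/105
Group by Z:
  weight(Z=0) = 1/24
  weight(Z=1) = 1/21
Total weight = 1/24 + 1/21 = 5/56
P(Z=0 | obs) = 1/24 / 5/56 = 7/15
P(Z=1 | obs) = 1/21 / 5/56 = 8/15
argmax = 1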